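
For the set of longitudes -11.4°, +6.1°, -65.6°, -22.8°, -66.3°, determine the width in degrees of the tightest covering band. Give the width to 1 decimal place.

Sort the longitudes: -66.3°, -65.6°, -22.8°, -11.4°, +6.1°.
Eastward gaps between consecutive values (wrapping around): 0.7°, 42.8°, 11.4°, 17.5°, 287.6°.
Largest gap = 287.6° ⇒ minimal covering band is its complement: 360° − 287.6° = 72.4°.
Band runs from -66.3° eastward to +6.1°.

72.4°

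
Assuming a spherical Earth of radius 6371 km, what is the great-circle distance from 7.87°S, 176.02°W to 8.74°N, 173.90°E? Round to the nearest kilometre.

Δλ = 173.90 − -176.02 = 349.92°; wrapped into (−180°, 180°]: -10.08°.
Δφ = 8.74 − -7.87 = 16.61°.
a = sin²(Δφ/2) + cos φ₁ · cos φ₂ · sin²(Δλ/2) = 0.028420.
c = 2·atan2(√a, √(1−a)) = 0.33878 rad → d = 6371·c ≈ 2158.38 km.

2158 km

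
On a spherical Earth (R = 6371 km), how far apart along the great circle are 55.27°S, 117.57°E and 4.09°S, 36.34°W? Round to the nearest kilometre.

12994 km

Δλ = -36.34 − 117.57 = -153.91°.
Δφ = -4.09 − -55.27 = 51.18°.
a = sin²(Δφ/2) + cos φ₁ · cos φ₂ · sin²(Δλ/2) = 0.725870.
c = 2·atan2(√a, √(1−a)) = 2.03951 rad → d = 6371·c ≈ 12993.72 km.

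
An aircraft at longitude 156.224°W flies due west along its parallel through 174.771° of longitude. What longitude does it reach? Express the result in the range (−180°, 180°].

Start at -156.224°; shift −174.771° → -330.995°.
-330.995° lies outside (−180°, 180°]; add 360° → +29.005°.

29.005°E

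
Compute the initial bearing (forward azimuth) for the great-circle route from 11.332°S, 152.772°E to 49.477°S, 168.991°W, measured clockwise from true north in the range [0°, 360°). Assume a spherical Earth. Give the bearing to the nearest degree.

148°

Δλ = -168.991 − 152.772 = -321.763°; wrapped into (−180°, 180°]: 38.237°.
θ = atan2( sin Δλ · cos φ₂ , cos φ₁ · sin φ₂ − sin φ₁ · cos φ₂ · cos Δλ )
  = atan2(0.40214, -0.64504) = 148.059° → normalised to [0°, 360°): 148.059°.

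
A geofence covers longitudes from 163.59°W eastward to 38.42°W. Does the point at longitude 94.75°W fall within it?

Yes

Band width going east from -163.59° to -38.42°: ((-38.42 − -163.59) mod 360) = 125.17°.
Offset of -94.75° east of the west edge: ((-94.75 − -163.59) mod 360) = 68.84°.
68.84° ≤ 125.17° ⇒ inside.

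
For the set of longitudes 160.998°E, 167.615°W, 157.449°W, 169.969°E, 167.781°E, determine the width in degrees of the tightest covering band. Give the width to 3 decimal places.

Sort the longitudes: -167.615°, -157.449°, +160.998°, +167.781°, +169.969°.
Eastward gaps between consecutive values (wrapping around): 10.166°, 318.447°, 6.783°, 2.188°, 22.416°.
Largest gap = 318.447° ⇒ minimal covering band is its complement: 360° − 318.447° = 41.553°.
Band runs from +160.998° eastward to -157.449°, crossing the antimeridian.

41.553°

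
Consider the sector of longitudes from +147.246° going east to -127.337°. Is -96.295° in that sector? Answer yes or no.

No

Band width going east from +147.246° to -127.337°: ((-127.337 − 147.246) mod 360) = 85.417°.
Offset of -96.295° east of the west edge: ((-96.295 − 147.246) mod 360) = 116.459°.
116.459° > 85.417° ⇒ outside.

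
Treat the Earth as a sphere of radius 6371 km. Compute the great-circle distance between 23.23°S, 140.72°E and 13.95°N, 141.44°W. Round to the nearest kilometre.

9416 km

Δλ = -141.44 − 140.72 = -282.16°; wrapped into (−180°, 180°]: 77.84°.
Δφ = 13.95 − -23.23 = 37.18°.
a = sin²(Δφ/2) + cos φ₁ · cos φ₂ · sin²(Δλ/2) = 0.453615.
c = 2·atan2(√a, √(1−a)) = 1.47789 rad → d = 6371·c ≈ 9415.65 km.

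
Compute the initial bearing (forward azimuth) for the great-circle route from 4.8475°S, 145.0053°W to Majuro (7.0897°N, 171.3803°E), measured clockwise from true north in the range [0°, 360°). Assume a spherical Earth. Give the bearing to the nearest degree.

285°

Δλ = 171.3803 − -145.0053 = 316.3856°; wrapped into (−180°, 180°]: -43.6144°.
θ = atan2( sin Δλ · cos φ₂ , cos φ₁ · sin φ₂ − sin φ₁ · cos φ₂ · cos Δλ )
  = atan2(-0.68453, 0.18369) = -74.978° → normalised to [0°, 360°): 285.022°.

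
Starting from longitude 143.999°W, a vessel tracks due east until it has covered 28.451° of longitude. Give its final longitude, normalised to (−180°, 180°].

115.548°W

Start at -143.999°; shift +28.451° → -115.548°.
-115.548° already lies in (−180°, 180°].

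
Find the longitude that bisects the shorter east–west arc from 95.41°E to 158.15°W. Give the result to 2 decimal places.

148.63°E

Signed shortest Δλ from +95.41° to -158.15° is +106.44°.
Midpoint longitude = +95.41° + (+106.44°)/2 = +95.41° + 53.22° = +148.63°.
(The naïve average (+95.41 + -158.15)/2 = -31.37° is on the wrong side of the globe.)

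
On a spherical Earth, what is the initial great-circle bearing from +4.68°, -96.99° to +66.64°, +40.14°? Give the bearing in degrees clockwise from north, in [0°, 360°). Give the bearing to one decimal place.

Δλ = 40.14 − -96.99 = 137.13°.
θ = atan2( sin Δλ · cos φ₂ , cos φ₁ · sin φ₂ − sin φ₁ · cos φ₂ · cos Δλ )
  = atan2(0.26976, 0.93868) = 16.034° → normalised to [0°, 360°): 16.034°.

16.0°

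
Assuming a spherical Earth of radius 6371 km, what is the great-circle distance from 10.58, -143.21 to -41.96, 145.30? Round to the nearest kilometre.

9310 km

Δλ = 145.30 − -143.21 = 288.51°; wrapped into (−180°, 180°]: -71.49°.
Δφ = -41.96 − 10.58 = -52.54°.
a = sin²(Δφ/2) + cos φ₁ · cos φ₂ · sin²(Δλ/2) = 0.445351.
c = 2·atan2(√a, √(1−a)) = 1.46128 rad → d = 6371·c ≈ 9309.81 km.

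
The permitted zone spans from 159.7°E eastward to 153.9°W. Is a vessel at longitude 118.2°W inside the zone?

No

Band width going east from +159.7° to -153.9°: ((-153.9 − 159.7) mod 360) = 46.4°.
Offset of -118.2° east of the west edge: ((-118.2 − 159.7) mod 360) = 82.1°.
82.1° > 46.4° ⇒ outside.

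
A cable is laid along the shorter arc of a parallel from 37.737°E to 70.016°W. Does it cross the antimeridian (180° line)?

No

Signed shortest Δλ = ((-70.016 − 37.737 + 180) mod 360) − 180 = -107.753°.
Going west by 107.753° from +37.737° reaches -70.016° without touching 180°.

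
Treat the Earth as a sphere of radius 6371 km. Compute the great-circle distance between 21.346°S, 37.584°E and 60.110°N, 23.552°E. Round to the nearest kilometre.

9147 km

Δλ = 23.552 − 37.584 = -14.032°.
Δφ = 60.110 − -21.346 = 81.456°.
a = sin²(Δφ/2) + cos φ₁ · cos φ₂ · sin²(Δλ/2) = 0.432641.
c = 2·atan2(√a, √(1−a)) = 1.43567 rad → d = 6371·c ≈ 9146.63 km.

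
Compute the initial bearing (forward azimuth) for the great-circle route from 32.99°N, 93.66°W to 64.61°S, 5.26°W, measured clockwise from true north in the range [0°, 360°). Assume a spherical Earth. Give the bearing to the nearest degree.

151°

Δλ = -5.26 − -93.66 = 88.40°.
θ = atan2( sin Δλ · cos φ₂ , cos φ₁ · sin φ₂ − sin φ₁ · cos φ₂ · cos Δλ )
  = atan2(0.42861, -0.76427) = 150.716° → normalised to [0°, 360°): 150.716°.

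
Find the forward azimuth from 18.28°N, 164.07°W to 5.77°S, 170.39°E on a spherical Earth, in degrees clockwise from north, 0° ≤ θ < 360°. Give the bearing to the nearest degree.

229°

Δλ = 170.39 − -164.07 = 334.46°; wrapped into (−180°, 180°]: -25.54°.
θ = atan2( sin Δλ · cos φ₂ , cos φ₁ · sin φ₂ − sin φ₁ · cos φ₂ · cos Δλ )
  = atan2(-0.42896, -0.37704) = -131.314° → normalised to [0°, 360°): 228.686°.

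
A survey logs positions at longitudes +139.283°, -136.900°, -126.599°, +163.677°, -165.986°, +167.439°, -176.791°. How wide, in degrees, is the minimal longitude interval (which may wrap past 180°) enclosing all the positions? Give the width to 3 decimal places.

Sort the longitudes: -176.791°, -165.986°, -136.900°, -126.599°, +139.283°, +163.677°, +167.439°.
Eastward gaps between consecutive values (wrapping around): 10.805°, 29.086°, 10.301°, 265.882°, 24.394°, 3.762°, 15.770°.
Largest gap = 265.882° ⇒ minimal covering band is its complement: 360° − 265.882° = 94.118°.
Band runs from +139.283° eastward to -126.599°, crossing the antimeridian.

94.118°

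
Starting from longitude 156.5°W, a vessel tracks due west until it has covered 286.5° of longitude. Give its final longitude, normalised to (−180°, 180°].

83.0°W

Start at -156.5°; shift −286.5° → -443.0°.
-443.0° lies outside (−180°, 180°]; add 360° → -83.0°.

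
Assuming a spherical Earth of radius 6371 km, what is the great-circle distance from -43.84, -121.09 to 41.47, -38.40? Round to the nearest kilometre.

Δλ = -38.40 − -121.09 = 82.69°.
Δφ = 41.47 − -43.84 = 85.31°.
a = sin²(Δφ/2) + cos φ₁ · cos φ₂ · sin²(Δλ/2) = 0.694962.
c = 2·atan2(√a, √(1−a)) = 1.97135 rad → d = 6371·c ≈ 12559.44 km.

12559 km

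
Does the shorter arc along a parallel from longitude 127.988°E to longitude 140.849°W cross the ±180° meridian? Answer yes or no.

Yes

Naïve |-140.849 − 127.988| = 268.837° > 180°, so the shorter arc goes the other way round — across 180°.
Signed shortest Δλ = ((-140.849 − 127.988 + 180) mod 360) − 180 = 91.163°.
Going east by 91.163° from +127.988° passes through 180° before reaching -140.849°.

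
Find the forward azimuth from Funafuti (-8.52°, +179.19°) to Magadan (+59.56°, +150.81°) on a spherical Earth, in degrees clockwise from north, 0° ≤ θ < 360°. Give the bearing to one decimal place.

Δλ = 150.81 − 179.19 = -28.38°.
θ = atan2( sin Δλ · cos φ₂ , cos φ₁ · sin φ₂ − sin φ₁ · cos φ₂ · cos Δλ )
  = atan2(-0.24081, 0.91868) = -14.688° → normalised to [0°, 360°): 345.312°.

345.3°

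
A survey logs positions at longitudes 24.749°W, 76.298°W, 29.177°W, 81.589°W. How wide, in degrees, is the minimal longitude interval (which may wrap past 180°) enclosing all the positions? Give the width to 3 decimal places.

Sort the longitudes: -81.589°, -76.298°, -29.177°, -24.749°.
Eastward gaps between consecutive values (wrapping around): 5.291°, 47.121°, 4.428°, 303.160°.
Largest gap = 303.160° ⇒ minimal covering band is its complement: 360° − 303.160° = 56.840°.
Band runs from -81.589° eastward to -24.749°.

56.840°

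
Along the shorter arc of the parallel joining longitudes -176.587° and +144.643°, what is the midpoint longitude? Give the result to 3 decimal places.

+164.028°

Signed shortest Δλ from -176.587° to +144.643° is -38.770°.
Midpoint longitude = -176.587° + (-38.770°)/2 = -176.587° − 19.385° = -195.972°.
Normalise into (−180°, 180°]: +164.028°.
(The naïve average (-176.587 + +144.643)/2 = -15.972° is on the wrong side of the globe.)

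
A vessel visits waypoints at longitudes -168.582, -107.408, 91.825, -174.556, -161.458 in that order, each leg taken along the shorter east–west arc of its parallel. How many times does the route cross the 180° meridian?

Leg 1: -168.582° → -107.408°, shortest Δλ = 61.174° (east) — does not cross 180°.
Leg 2: -107.408° → +91.825°, shortest Δλ = -160.767° (west) — crosses 180°.
Leg 3: +91.825° → -174.556°, shortest Δλ = 93.619° (east) — crosses 180°.
Leg 4: -174.556° → -161.458°, shortest Δλ = 13.098° (east) — does not cross 180°.
Total crossings: 2.

2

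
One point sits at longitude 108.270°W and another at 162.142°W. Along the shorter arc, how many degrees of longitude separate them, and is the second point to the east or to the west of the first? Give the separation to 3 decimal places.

53.872° west

Raw difference: -162.142 − -108.270 = -53.872°.
Normalise into (−180°, 180°]: -53.872° stays -53.872°.
Negative ⇒ the second point lies to the west; separation 53.872°.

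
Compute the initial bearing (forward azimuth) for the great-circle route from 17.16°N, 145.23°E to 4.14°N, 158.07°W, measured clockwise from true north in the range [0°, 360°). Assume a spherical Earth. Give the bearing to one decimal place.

96.3°

Δλ = -158.07 − 145.23 = -303.30°; wrapped into (−180°, 180°]: 56.70°.
θ = atan2( sin Δλ · cos φ₂ , cos φ₁ · sin φ₂ − sin φ₁ · cos φ₂ · cos Δλ )
  = atan2(0.83363, -0.09258) = 96.337° → normalised to [0°, 360°): 96.337°.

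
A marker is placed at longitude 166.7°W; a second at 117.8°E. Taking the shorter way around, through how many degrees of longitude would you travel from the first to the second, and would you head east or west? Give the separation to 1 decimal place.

75.5° west

Raw difference: 117.8 − -166.7 = 284.5°.
Normalise into (−180°, 180°]: 284.5° − 360° = -75.5°.
Negative ⇒ the second point lies to the west; separation 75.5°.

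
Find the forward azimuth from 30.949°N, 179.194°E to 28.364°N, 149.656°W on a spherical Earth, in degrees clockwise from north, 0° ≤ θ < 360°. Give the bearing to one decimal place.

87.5°

Δλ = -149.656 − 179.194 = -328.850°; wrapped into (−180°, 180°]: 31.150°.
θ = atan2( sin Δλ · cos φ₂ , cos φ₁ · sin φ₂ − sin φ₁ · cos φ₂ · cos Δλ )
  = atan2(0.45518, 0.02015) = 87.466° → normalised to [0°, 360°): 87.466°.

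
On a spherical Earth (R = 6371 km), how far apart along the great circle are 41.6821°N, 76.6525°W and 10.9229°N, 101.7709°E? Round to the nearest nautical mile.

7648 nmi

Δλ = 101.7709 − -76.6525 = 178.4234°.
Δφ = 10.9229 − 41.6821 = -30.7592°.
a = sin²(Δφ/2) + cos φ₁ · cos φ₂ · sin²(Δλ/2) = 0.803514.
c = 2·atan2(√a, √(1−a)) = 2.22311 rad → d = 6371·c ≈ 14163.45 km ≈ 7647.65 nmi.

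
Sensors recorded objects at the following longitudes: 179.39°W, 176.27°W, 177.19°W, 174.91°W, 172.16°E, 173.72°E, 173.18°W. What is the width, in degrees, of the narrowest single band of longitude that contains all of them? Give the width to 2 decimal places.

Sort the longitudes: -179.39°, -177.19°, -176.27°, -174.91°, -173.18°, +172.16°, +173.72°.
Eastward gaps between consecutive values (wrapping around): 2.20°, 0.92°, 1.36°, 1.73°, 345.34°, 1.56°, 6.89°.
Largest gap = 345.34° ⇒ minimal covering band is its complement: 360° − 345.34° = 14.66°.
Band runs from +172.16° eastward to -173.18°, crossing the antimeridian.

14.66°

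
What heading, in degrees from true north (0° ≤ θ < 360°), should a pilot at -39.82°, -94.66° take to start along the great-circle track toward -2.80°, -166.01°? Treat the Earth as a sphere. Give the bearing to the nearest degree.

Δλ = -166.01 − -94.66 = -71.35°.
θ = atan2( sin Δλ · cos φ₂ , cos φ₁ · sin φ₂ − sin φ₁ · cos φ₂ · cos Δλ )
  = atan2(-0.94636, 0.16702) = -79.991° → normalised to [0°, 360°): 280.009°.

280°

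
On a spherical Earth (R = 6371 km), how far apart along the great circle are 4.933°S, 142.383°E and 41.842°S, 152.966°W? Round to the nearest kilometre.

7558 km

Δλ = -152.966 − 142.383 = -295.349°; wrapped into (−180°, 180°]: 64.651°.
Δφ = -41.842 − -4.933 = -36.909°.
a = sin²(Δφ/2) + cos φ₁ · cos φ₂ · sin²(Δλ/2) = 0.312433.
c = 2·atan2(√a, √(1−a)) = 1.18626 rad → d = 6371·c ≈ 7557.64 km.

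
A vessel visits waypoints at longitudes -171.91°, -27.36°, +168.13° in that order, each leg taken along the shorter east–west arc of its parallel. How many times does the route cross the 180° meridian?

Leg 1: -171.91° → -27.36°, shortest Δλ = 144.55° (east) — does not cross 180°.
Leg 2: -27.36° → +168.13°, shortest Δλ = -164.51° (west) — crosses 180°.
Total crossings: 1.

1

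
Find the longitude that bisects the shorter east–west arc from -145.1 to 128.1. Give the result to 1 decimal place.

+171.5°

Signed shortest Δλ from -145.1° to +128.1° is -86.8°.
Midpoint longitude = -145.1° + (-86.8°)/2 = -145.1° − 43.4° = -188.5°.
Normalise into (−180°, 180°]: +171.5°.
(The naïve average (-145.1 + +128.1)/2 = -8.5° is on the wrong side of the globe.)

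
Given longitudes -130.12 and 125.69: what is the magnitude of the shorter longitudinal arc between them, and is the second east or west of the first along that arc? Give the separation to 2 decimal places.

104.19° west

Raw difference: 125.69 − -130.12 = 255.81°.
Normalise into (−180°, 180°]: 255.81° − 360° = -104.19°.
Negative ⇒ the second point lies to the west; separation 104.19°.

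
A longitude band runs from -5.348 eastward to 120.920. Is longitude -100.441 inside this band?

Band width going east from -5.348° to +120.920°: ((120.920 − -5.348) mod 360) = 126.268°.
Offset of -100.441° east of the west edge: ((-100.441 − -5.348) mod 360) = 264.907°.
264.907° > 126.268° ⇒ outside.

No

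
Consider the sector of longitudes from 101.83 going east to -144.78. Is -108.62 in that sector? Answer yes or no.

Band width going east from +101.83° to -144.78°: ((-144.78 − 101.83) mod 360) = 113.39°.
Offset of -108.62° east of the west edge: ((-108.62 − 101.83) mod 360) = 149.55°.
149.55° > 113.39° ⇒ outside.

No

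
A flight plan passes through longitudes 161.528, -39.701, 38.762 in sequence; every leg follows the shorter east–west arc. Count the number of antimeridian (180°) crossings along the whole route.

1

Leg 1: +161.528° → -39.701°, shortest Δλ = 158.771° (east) — crosses 180°.
Leg 2: -39.701° → +38.762°, shortest Δλ = 78.463° (east) — does not cross 180°.
Total crossings: 1.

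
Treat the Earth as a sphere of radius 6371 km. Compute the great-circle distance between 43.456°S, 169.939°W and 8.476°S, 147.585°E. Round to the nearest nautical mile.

Δλ = 147.585 − -169.939 = 317.524°; wrapped into (−180°, 180°]: -42.476°.
Δφ = -8.476 − -43.456 = 34.980°.
a = sin²(Δφ/2) + cos φ₁ · cos φ₂ · sin²(Δλ/2) = 0.184536.
c = 2·atan2(√a, √(1−a)) = 0.88805 rad → d = 6371·c ≈ 5657.76 km ≈ 3054.94 nmi.

3055 nmi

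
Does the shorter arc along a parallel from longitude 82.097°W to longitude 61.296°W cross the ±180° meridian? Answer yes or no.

No

Signed shortest Δλ = ((-61.296 − -82.097 + 180) mod 360) − 180 = 20.801°.
Going east by 20.801° from -82.097° reaches -61.296° without touching 180°.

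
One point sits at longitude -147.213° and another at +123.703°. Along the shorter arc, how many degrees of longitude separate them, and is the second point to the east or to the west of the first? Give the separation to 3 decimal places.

89.084° west

Raw difference: 123.703 − -147.213 = 270.916°.
Normalise into (−180°, 180°]: 270.916° − 360° = -89.084°.
Negative ⇒ the second point lies to the west; separation 89.084°.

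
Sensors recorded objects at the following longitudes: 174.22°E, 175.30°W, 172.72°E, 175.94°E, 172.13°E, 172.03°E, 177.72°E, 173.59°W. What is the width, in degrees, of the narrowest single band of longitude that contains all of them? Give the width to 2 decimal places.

14.38°

Sort the longitudes: -175.30°, -173.59°, +172.03°, +172.13°, +172.72°, +174.22°, +175.94°, +177.72°.
Eastward gaps between consecutive values (wrapping around): 1.71°, 345.62°, 0.10°, 0.59°, 1.50°, 1.72°, 1.78°, 6.98°.
Largest gap = 345.62° ⇒ minimal covering band is its complement: 360° − 345.62° = 14.38°.
Band runs from +172.03° eastward to -173.59°, crossing the antimeridian.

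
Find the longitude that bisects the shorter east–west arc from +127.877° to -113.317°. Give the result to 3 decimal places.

-172.720°

Signed shortest Δλ from +127.877° to -113.317° is +118.806°.
Midpoint longitude = +127.877° + (+118.806°)/2 = +127.877° + 59.403° = +187.280°.
Normalise into (−180°, 180°]: -172.720°.
(The naïve average (+127.877 + -113.317)/2 = 7.28° is on the wrong side of the globe.)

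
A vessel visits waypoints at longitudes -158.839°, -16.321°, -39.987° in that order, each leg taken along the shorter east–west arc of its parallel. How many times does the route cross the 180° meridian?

0

Leg 1: -158.839° → -16.321°, shortest Δλ = 142.518° (east) — does not cross 180°.
Leg 2: -16.321° → -39.987°, shortest Δλ = -23.666° (west) — does not cross 180°.
Total crossings: 0.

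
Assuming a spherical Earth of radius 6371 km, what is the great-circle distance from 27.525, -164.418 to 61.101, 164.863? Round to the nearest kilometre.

Δλ = 164.863 − -164.418 = 329.281°; wrapped into (−180°, 180°]: -30.719°.
Δφ = 61.101 − 27.525 = 33.576°.
a = sin²(Δφ/2) + cos φ₁ · cos φ₂ · sin²(Δλ/2) = 0.113491.
c = 2·atan2(√a, √(1−a)) = 0.68721 rad → d = 6371·c ≈ 4378.23 km.

4378 km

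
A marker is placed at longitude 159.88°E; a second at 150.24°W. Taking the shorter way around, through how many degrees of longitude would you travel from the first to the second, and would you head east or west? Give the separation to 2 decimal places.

49.88° east

Raw difference: -150.24 − 159.88 = -310.12°.
Normalise into (−180°, 180°]: -310.12° + 360° = 49.88°.
Positive ⇒ the second point lies to the east; separation 49.88°.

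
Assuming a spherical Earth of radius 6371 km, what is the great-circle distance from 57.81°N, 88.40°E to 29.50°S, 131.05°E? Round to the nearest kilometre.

10490 km

Δλ = 131.05 − 88.40 = 42.65°.
Δφ = -29.50 − 57.81 = -87.31°.
a = sin²(Δφ/2) + cos φ₁ · cos φ₂ · sin²(Δλ/2) = 0.537852.
c = 2·atan2(√a, √(1−a)) = 1.64657 rad → d = 6371·c ≈ 10490.32 km.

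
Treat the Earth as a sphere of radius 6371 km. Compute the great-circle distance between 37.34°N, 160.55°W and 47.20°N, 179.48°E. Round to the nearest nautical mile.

Δλ = 179.48 − -160.55 = 340.03°; wrapped into (−180°, 180°]: -19.97°.
Δφ = 47.20 − 37.34 = 9.86°.
a = sin²(Δφ/2) + cos φ₁ · cos φ₂ · sin²(Δλ/2) = 0.023626.
c = 2·atan2(√a, √(1−a)) = 0.30864 rad → d = 6371·c ≈ 1966.33 km ≈ 1061.73 nmi.

1062 nmi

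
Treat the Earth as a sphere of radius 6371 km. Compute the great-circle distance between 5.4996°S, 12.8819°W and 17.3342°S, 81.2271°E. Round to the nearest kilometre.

Δλ = 81.2271 − -12.8819 = 94.1090°.
Δφ = -17.3342 − -5.4996 = -11.8346°.
a = sin²(Δφ/2) + cos φ₁ · cos φ₂ · sin²(Δλ/2) = 0.519765.
c = 2·atan2(√a, √(1−a)) = 1.61034 rad → d = 6371·c ≈ 10259.46 km.

10259 km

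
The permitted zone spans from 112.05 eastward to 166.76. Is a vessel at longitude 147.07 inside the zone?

Band width going east from +112.05° to +166.76°: ((166.76 − 112.05) mod 360) = 54.71°.
Offset of +147.07° east of the west edge: ((147.07 − 112.05) mod 360) = 35.02°.
35.02° ≤ 54.71° ⇒ inside.

Yes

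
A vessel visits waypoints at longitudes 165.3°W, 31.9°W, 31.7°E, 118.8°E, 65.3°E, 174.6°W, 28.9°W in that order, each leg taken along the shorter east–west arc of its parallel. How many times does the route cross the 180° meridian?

Leg 1: -165.3° → -31.9°, shortest Δλ = 133.4° (east) — does not cross 180°.
Leg 2: -31.9° → +31.7°, shortest Δλ = 63.6° (east) — does not cross 180°.
Leg 3: +31.7° → +118.8°, shortest Δλ = 87.1° (east) — does not cross 180°.
Leg 4: +118.8° → +65.3°, shortest Δλ = -53.5° (west) — does not cross 180°.
Leg 5: +65.3° → -174.6°, shortest Δλ = 120.1° (east) — crosses 180°.
Leg 6: -174.6° → -28.9°, shortest Δλ = 145.7° (east) — does not cross 180°.
Total crossings: 1.

1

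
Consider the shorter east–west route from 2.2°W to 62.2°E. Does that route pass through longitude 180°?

No

Signed shortest Δλ = ((62.2 − -2.2 + 180) mod 360) − 180 = 64.4°.
Going east by 64.4° from -2.2° reaches +62.2° without touching 180°.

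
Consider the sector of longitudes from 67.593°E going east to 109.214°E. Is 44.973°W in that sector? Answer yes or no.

No

Band width going east from +67.593° to +109.214°: ((109.214 − 67.593) mod 360) = 41.621°.
Offset of -44.973° east of the west edge: ((-44.973 − 67.593) mod 360) = 247.434°.
247.434° > 41.621° ⇒ outside.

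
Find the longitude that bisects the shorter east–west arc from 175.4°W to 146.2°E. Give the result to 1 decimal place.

165.4°E

Signed shortest Δλ from -175.4° to +146.2° is -38.4°.
Midpoint longitude = -175.4° + (-38.4°)/2 = -175.4° − 19.2° = -194.6°.
Normalise into (−180°, 180°]: +165.4°.
(The naïve average (-175.4 + +146.2)/2 = -14.6° is on the wrong side of the globe.)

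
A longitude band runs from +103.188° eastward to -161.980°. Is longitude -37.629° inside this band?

Band width going east from +103.188° to -161.980°: ((-161.980 − 103.188) mod 360) = 94.832°.
Offset of -37.629° east of the west edge: ((-37.629 − 103.188) mod 360) = 219.183°.
219.183° > 94.832° ⇒ outside.

No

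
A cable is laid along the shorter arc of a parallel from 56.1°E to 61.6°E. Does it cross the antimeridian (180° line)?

No

Signed shortest Δλ = ((61.6 − 56.1 + 180) mod 360) − 180 = 5.5°.
Going east by 5.5° from +56.1° reaches +61.6° without touching 180°.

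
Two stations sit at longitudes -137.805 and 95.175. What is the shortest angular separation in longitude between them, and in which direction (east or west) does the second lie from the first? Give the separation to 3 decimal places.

127.020° west

Raw difference: 95.175 − -137.805 = 232.98°.
Normalise into (−180°, 180°]: 232.98° − 360° = -127.02°.
Negative ⇒ the second point lies to the west; separation 127.020°.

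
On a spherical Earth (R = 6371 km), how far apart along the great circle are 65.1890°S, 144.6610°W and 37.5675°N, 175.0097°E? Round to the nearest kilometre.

Δλ = 175.0097 − -144.6610 = 319.6707°; wrapped into (−180°, 180°]: -40.3293°.
Δφ = 37.5675 − -65.1890 = 102.7565°.
a = sin²(Δφ/2) + cos φ₁ · cos φ₂ · sin²(Δλ/2) = 0.649929.
c = 2·atan2(√a, √(1−a)) = 1.87534 rad → d = 6371·c ≈ 11947.79 km.

11948 km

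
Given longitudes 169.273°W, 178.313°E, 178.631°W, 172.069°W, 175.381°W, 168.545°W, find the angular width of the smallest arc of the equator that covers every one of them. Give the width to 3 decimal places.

Sort the longitudes: -178.631°, -175.381°, -172.069°, -169.273°, -168.545°, +178.313°.
Eastward gaps between consecutive values (wrapping around): 3.250°, 3.312°, 2.796°, 0.728°, 346.858°, 3.056°.
Largest gap = 346.858° ⇒ minimal covering band is its complement: 360° − 346.858° = 13.142°.
Band runs from +178.313° eastward to -168.545°, crossing the antimeridian.

13.142°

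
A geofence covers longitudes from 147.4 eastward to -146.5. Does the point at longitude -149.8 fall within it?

Yes

Band width going east from +147.4° to -146.5°: ((-146.5 − 147.4) mod 360) = 66.1°.
Offset of -149.8° east of the west edge: ((-149.8 − 147.4) mod 360) = 62.8°.
62.8° ≤ 66.1° ⇒ inside.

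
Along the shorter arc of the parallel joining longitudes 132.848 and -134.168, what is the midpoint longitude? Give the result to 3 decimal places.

+179.340°

Signed shortest Δλ from +132.848° to -134.168° is +92.984°.
Midpoint longitude = +132.848° + (+92.984°)/2 = +132.848° + 46.492° = +179.340°.
(The naïve average (+132.848 + -134.168)/2 = -0.66° is on the wrong side of the globe.)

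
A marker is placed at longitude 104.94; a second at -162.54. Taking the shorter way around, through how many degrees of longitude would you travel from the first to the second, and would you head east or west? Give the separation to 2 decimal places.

Raw difference: -162.54 − 104.94 = -267.48°.
Normalise into (−180°, 180°]: -267.48° + 360° = 92.52°.
Positive ⇒ the second point lies to the east; separation 92.52°.

92.52° east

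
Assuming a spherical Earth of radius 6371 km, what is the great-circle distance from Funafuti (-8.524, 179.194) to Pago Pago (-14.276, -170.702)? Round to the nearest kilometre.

Δλ = -170.702 − 179.194 = -349.896°; wrapped into (−180°, 180°]: 10.104°.
Δφ = -14.276 − -8.524 = -5.752°.
a = sin²(Δφ/2) + cos φ₁ · cos φ₂ · sin²(Δλ/2) = 0.009950.
c = 2·atan2(√a, √(1−a)) = 0.19983 rad → d = 6371·c ≈ 1273.10 km.

1273 km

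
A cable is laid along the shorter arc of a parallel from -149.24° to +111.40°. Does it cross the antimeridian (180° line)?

Naïve |111.40 − -149.24| = 260.64° > 180°, so the shorter arc goes the other way round — across 180°.
Signed shortest Δλ = ((111.40 − -149.24 + 180) mod 360) − 180 = -99.36°.
Going west by 99.36° from -149.24° passes through 180° before reaching +111.40°.

Yes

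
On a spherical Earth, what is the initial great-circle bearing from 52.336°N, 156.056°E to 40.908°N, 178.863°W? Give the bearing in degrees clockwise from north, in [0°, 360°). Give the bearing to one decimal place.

113.9°

Δλ = -178.863 − 156.056 = -334.919°; wrapped into (−180°, 180°]: 25.081°.
θ = atan2( sin Δλ · cos φ₂ , cos φ₁ · sin φ₂ − sin φ₁ · cos φ₂ · cos Δλ )
  = atan2(0.32037, -0.14173) = 113.864° → normalised to [0°, 360°): 113.864°.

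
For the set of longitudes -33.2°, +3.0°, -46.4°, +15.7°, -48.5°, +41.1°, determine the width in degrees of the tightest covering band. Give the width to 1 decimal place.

Sort the longitudes: -48.5°, -46.4°, -33.2°, +3.0°, +15.7°, +41.1°.
Eastward gaps between consecutive values (wrapping around): 2.1°, 13.2°, 36.2°, 12.7°, 25.4°, 270.4°.
Largest gap = 270.4° ⇒ minimal covering band is its complement: 360° − 270.4° = 89.6°.
Band runs from -48.5° eastward to +41.1°.

89.6°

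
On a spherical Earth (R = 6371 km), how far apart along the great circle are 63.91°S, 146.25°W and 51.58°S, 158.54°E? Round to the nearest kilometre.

3417 km

Δλ = 158.54 − -146.25 = 304.79°; wrapped into (−180°, 180°]: -55.21°.
Δφ = -51.58 − -63.91 = 12.33°.
a = sin²(Δφ/2) + cos φ₁ · cos φ₂ · sin²(Δλ/2) = 0.070213.
c = 2·atan2(√a, √(1−a)) = 0.53636 rad → d = 6371·c ≈ 3417.14 km.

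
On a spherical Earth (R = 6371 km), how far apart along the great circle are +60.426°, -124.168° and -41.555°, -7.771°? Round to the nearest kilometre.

15326 km

Δλ = -7.771 − -124.168 = 116.397°.
Δφ = -41.555 − 60.426 = -101.981°.
a = sin²(Δφ/2) + cos φ₁ · cos φ₂ · sin²(Δλ/2) = 0.870559.
c = 2·atan2(√a, √(1−a)) = 2.40553 rad → d = 6371·c ≈ 15325.64 km.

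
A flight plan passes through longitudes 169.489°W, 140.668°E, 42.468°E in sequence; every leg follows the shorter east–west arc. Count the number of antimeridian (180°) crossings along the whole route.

Leg 1: -169.489° → +140.668°, shortest Δλ = -49.843° (west) — crosses 180°.
Leg 2: +140.668° → +42.468°, shortest Δλ = -98.2° (west) — does not cross 180°.
Total crossings: 1.

1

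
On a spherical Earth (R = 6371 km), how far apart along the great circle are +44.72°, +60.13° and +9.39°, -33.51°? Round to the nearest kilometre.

Δλ = -33.51 − 60.13 = -93.64°.
Δφ = 9.39 − 44.72 = -35.33°.
a = sin²(Δφ/2) + cos φ₁ · cos φ₂ · sin²(Δλ/2) = 0.464852.
c = 2·atan2(√a, √(1−a)) = 1.50044 rad → d = 6371·c ≈ 9559.32 km.

9559 km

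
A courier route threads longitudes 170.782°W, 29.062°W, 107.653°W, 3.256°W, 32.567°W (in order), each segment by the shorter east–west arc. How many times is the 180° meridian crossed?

0

Leg 1: -170.782° → -29.062°, shortest Δλ = 141.72° (east) — does not cross 180°.
Leg 2: -29.062° → -107.653°, shortest Δλ = -78.591° (west) — does not cross 180°.
Leg 3: -107.653° → -3.256°, shortest Δλ = 104.397° (east) — does not cross 180°.
Leg 4: -3.256° → -32.567°, shortest Δλ = -29.311° (west) — does not cross 180°.
Total crossings: 0.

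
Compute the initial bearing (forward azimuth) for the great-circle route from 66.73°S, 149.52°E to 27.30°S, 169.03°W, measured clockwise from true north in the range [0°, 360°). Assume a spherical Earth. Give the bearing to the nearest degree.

54°

Δλ = -169.03 − 149.52 = -318.55°; wrapped into (−180°, 180°]: 41.45°.
θ = atan2( sin Δλ · cos φ₂ , cos φ₁ · sin φ₂ − sin φ₁ · cos φ₂ · cos Δλ )
  = atan2(0.58823, 0.43067) = 53.791° → normalised to [0°, 360°): 53.791°.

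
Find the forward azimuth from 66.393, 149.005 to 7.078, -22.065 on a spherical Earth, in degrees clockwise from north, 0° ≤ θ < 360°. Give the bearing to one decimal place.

Δλ = -22.065 − 149.005 = -171.070°.
θ = atan2( sin Δλ · cos φ₂ , cos φ₁ · sin φ₂ − sin φ₁ · cos φ₂ · cos Δλ )
  = atan2(-0.15404, 0.94765) = -9.233° → normalised to [0°, 360°): 350.767°.

350.8°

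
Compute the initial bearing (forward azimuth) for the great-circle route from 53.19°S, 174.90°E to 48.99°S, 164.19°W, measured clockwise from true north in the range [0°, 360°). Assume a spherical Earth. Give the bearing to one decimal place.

80.6°

Δλ = -164.19 − 174.90 = -339.09°; wrapped into (−180°, 180°]: 20.91°.
θ = atan2( sin Δλ · cos φ₂ , cos φ₁ · sin φ₂ − sin φ₁ · cos φ₂ · cos Δλ )
  = atan2(0.23420, 0.03864) = 80.631° → normalised to [0°, 360°): 80.631°.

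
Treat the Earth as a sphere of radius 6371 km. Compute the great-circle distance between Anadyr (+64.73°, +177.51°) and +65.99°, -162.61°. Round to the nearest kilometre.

Δλ = -162.61 − 177.51 = -340.12°; wrapped into (−180°, 180°]: 19.88°.
Δφ = 65.99 − 64.73 = 1.26°.
a = sin²(Δφ/2) + cos φ₁ · cos φ₂ · sin²(Δλ/2) = 0.005296.
c = 2·atan2(√a, √(1−a)) = 0.14568 rad → d = 6371·c ≈ 928.14 km.

928 km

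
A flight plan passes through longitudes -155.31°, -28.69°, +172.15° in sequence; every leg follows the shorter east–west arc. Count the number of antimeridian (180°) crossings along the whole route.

1

Leg 1: -155.31° → -28.69°, shortest Δλ = 126.62° (east) — does not cross 180°.
Leg 2: -28.69° → +172.15°, shortest Δλ = -159.16° (west) — crosses 180°.
Total crossings: 1.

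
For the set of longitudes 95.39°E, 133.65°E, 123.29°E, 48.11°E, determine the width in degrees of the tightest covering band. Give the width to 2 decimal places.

Sort the longitudes: +48.11°, +95.39°, +123.29°, +133.65°.
Eastward gaps between consecutive values (wrapping around): 47.28°, 27.90°, 10.36°, 274.46°.
Largest gap = 274.46° ⇒ minimal covering band is its complement: 360° − 274.46° = 85.54°.
Band runs from +48.11° eastward to +133.65°.

85.54°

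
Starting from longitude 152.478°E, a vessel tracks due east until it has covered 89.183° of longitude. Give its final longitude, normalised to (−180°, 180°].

Start at +152.478°; shift +89.183° → +241.661°.
+241.661° lies outside (−180°, 180°]; subtract 360° → -118.339°.

118.339°W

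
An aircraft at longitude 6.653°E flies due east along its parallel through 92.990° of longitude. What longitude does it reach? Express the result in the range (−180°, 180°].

Start at +6.653°; shift +92.990° → +99.643°.
+99.643° already lies in (−180°, 180°].

99.643°E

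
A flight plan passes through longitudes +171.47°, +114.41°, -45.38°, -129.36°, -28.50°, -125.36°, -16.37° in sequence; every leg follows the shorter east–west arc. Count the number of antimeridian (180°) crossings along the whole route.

Leg 1: +171.47° → +114.41°, shortest Δλ = -57.06° (west) — does not cross 180°.
Leg 2: +114.41° → -45.38°, shortest Δλ = -159.79° (west) — does not cross 180°.
Leg 3: -45.38° → -129.36°, shortest Δλ = -83.98° (west) — does not cross 180°.
Leg 4: -129.36° → -28.50°, shortest Δλ = 100.86° (east) — does not cross 180°.
Leg 5: -28.50° → -125.36°, shortest Δλ = -96.86° (west) — does not cross 180°.
Leg 6: -125.36° → -16.37°, shortest Δλ = 108.99° (east) — does not cross 180°.
Total crossings: 0.

0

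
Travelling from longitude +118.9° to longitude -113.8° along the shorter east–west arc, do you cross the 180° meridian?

Yes

Naïve |-113.8 − 118.9| = 232.7° > 180°, so the shorter arc goes the other way round — across 180°.
Signed shortest Δλ = ((-113.8 − 118.9 + 180) mod 360) − 180 = 127.3°.
Going east by 127.3° from +118.9° passes through 180° before reaching -113.8°.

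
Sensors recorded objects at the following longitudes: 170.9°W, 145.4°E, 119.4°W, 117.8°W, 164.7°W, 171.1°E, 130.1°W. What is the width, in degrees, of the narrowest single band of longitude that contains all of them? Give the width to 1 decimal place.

Sort the longitudes: -170.9°, -164.7°, -130.1°, -119.4°, -117.8°, +145.4°, +171.1°.
Eastward gaps between consecutive values (wrapping around): 6.2°, 34.6°, 10.7°, 1.6°, 263.2°, 25.7°, 18.0°.
Largest gap = 263.2° ⇒ minimal covering band is its complement: 360° − 263.2° = 96.8°.
Band runs from +145.4° eastward to -117.8°, crossing the antimeridian.

96.8°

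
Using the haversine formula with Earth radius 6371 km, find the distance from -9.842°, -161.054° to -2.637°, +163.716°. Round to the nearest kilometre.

3972 km

Δλ = 163.716 − -161.054 = 324.770°; wrapped into (−180°, 180°]: -35.230°.
Δφ = -2.637 − -9.842 = 7.205°.
a = sin²(Δφ/2) + cos φ₁ · cos φ₂ · sin²(Δλ/2) = 0.094083.
c = 2·atan2(√a, √(1−a)) = 0.62351 rad → d = 6371·c ≈ 3972.39 km.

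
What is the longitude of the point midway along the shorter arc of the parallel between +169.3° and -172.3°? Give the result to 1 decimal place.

Signed shortest Δλ from +169.3° to -172.3° is +18.4°.
Midpoint longitude = +169.3° + (+18.4°)/2 = +169.3° + 9.2° = +178.5°.
(The naïve average (+169.3 + -172.3)/2 = -1.5° is on the wrong side of the globe.)

+178.5°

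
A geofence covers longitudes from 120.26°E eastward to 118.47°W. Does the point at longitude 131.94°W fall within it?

Yes

Band width going east from +120.26° to -118.47°: ((-118.47 − 120.26) mod 360) = 121.27°.
Offset of -131.94° east of the west edge: ((-131.94 − 120.26) mod 360) = 107.80°.
107.80° ≤ 121.27° ⇒ inside.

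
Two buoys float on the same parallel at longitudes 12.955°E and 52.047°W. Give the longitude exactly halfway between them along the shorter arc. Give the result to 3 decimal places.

Signed shortest Δλ from +12.955° to -52.047° is -65.002°.
Midpoint longitude = +12.955° + (-65.002°)/2 = +12.955° − 32.501° = -19.546°.

19.546°W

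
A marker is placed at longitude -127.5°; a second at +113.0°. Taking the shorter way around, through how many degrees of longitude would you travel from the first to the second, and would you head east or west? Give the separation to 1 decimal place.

Raw difference: 113.0 − -127.5 = 240.5°.
Normalise into (−180°, 180°]: 240.5° − 360° = -119.5°.
Negative ⇒ the second point lies to the west; separation 119.5°.

119.5° west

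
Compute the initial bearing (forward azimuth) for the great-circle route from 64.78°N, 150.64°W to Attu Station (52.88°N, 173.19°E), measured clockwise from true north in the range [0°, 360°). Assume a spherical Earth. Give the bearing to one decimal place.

254.2°

Δλ = 173.19 − -150.64 = 323.83°; wrapped into (−180°, 180°]: -36.17°.
θ = atan2( sin Δλ · cos φ₂ , cos φ₁ · sin φ₂ − sin φ₁ · cos φ₂ · cos Δλ )
  = atan2(-0.35617, -0.10098) = -105.829° → normalised to [0°, 360°): 254.171°.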